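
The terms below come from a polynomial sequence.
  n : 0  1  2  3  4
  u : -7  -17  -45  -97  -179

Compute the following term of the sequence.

-297

Δ: -10, -28, -52, -82
Δ²: -18, -24, -30
Δ³: -6, -6
Constant third difference = -6, so extend:
-30 − 6 = -36;  -82 − 36 = -118;  -179 − 118 = -297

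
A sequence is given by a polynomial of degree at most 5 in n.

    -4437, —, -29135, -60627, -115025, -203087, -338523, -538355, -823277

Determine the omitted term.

-12383

Using the last 7 terms:
D1: -31492  -54398  -88062  -135436  -199832  -284922
D2: -22906  -33664  -47374  -64396  -85090
D3: -10758  -13710  -17022  -20694
D4: -2952  -3312  -3672
D5: -360  -360
Constant fifth difference = -360.
Extend backward: -2952 + 360 = -2592;  -10758 + 2592 = -8166;  -22906 + 8166 = -14740;  -31492 + 14740 = -16752;  -29135 + 16752 = -12383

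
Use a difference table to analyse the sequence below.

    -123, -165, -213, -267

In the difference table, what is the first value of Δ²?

-6

D1: -42, -48, -54
D2: -6, -6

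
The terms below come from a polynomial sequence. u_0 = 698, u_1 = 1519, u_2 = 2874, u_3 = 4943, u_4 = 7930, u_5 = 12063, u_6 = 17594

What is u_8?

821, 1355, 2069, 2987, 4133, 5531
534, 714, 918, 1146, 1398
180, 204, 228, 252
24, 24, 24
The fourth differences are constant (24).
252 + 24 = 276;  1398 + 276 = 1674;  5531 + 1674 = 7205;  17594 + 7205 = 24799
276 + 24 = 300;  1674 + 300 = 1974;  7205 + 1974 = 9179;  24799 + 9179 = 33978

33978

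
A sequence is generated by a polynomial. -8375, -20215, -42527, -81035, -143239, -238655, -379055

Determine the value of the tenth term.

Δ: -11840, -22312, -38508, -62204, -95416, -140400
Δ²: -10472, -16196, -23696, -33212, -44984
Δ³: -5724, -7500, -9516, -11772
Δ⁴: -1776, -2016, -2256
Δ⁵: -240, -240
The fifth differences are constant (-240).
-2256 − 240 = -2496;  -11772 − 2496 = -14268;  -44984 − 14268 = -59252;  -140400 − 59252 = -199652;  -379055 − 199652 = -578707
-2496 − 240 = -2736;  -14268 − 2736 = -17004;  -59252 − 17004 = -76256;  -199652 − 76256 = -275908;  -578707 − 275908 = -854615
-2736 − 240 = -2976;  -17004 − 2976 = -19980;  -76256 − 19980 = -96236;  -275908 − 96236 = -372144;  -854615 − 372144 = -1226759

-1226759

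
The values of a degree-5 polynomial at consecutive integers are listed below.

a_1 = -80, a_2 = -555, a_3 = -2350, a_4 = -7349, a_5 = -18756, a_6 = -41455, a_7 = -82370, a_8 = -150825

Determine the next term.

-258904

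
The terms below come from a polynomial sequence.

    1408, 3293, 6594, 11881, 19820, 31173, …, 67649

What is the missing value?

Using the first 6 terms:
D1: 1885  3301  5287  7939  11353
D2: 1416  1986  2652  3414
D3: 570  666  762
D4: 96  96
Constant fourth difference = 96.
Extend forward: 762 + 96 = 858;  3414 + 858 = 4272;  11353 + 4272 = 15625;  31173 + 15625 = 46798

46798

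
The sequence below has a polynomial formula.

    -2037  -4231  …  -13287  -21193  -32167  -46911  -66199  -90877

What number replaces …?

-7819

Using the last 6 terms:
-7906  -10974  -14744  -19288  -24678
-3068  -3770  -4544  -5390
-702  -774  -846
-72  -72
Constant fourth difference = -72.
Extend backward: -702 + 72 = -630;  -3068 + 630 = -2438;  -7906 + 2438 = -5468;  -13287 + 5468 = -7819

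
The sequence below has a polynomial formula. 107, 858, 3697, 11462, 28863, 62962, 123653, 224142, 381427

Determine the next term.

751 , 2839 , 7765 , 17401 , 34099 , 60691 , 100489 , 157285
2088 , 4926 , 9636 , 16698 , 26592 , 39798 , 56796
2838 , 4710 , 7062 , 9894 , 13206 , 16998
1872 , 2352 , 2832 , 3312 , 3792
480 , 480 , 480 , 480
Fifth differences constant at 480.
3792 + 480 = 4272;  16998 + 4272 = 21270;  56796 + 21270 = 78066;  157285 + 78066 = 235351;  381427 + 235351 = 616778

616778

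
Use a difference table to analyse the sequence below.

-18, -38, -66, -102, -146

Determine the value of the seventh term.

-258

-20  -28  -36  -44
-8  -8  -8
Constant second difference = -8, so extend:
-44 − 8 = -52;  -146 − 52 = -198
-52 − 8 = -60;  -198 − 60 = -258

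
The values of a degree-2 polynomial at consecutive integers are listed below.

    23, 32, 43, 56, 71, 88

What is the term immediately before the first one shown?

16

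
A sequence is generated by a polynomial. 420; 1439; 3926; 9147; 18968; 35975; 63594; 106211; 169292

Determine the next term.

First differences: 1019, 2487, 5221, 9821, 17007, 27619, 42617, 63081
Second differences: 1468, 2734, 4600, 7186, 10612, 14998, 20464
Third differences: 1266, 1866, 2586, 3426, 4386, 5466
Fourth differences: 600, 720, 840, 960, 1080
Fifth differences: 120, 120, 120, 120
Constant fifth difference = 120, so extend:
1080 + 120 = 1200;  5466 + 1200 = 6666;  20464 + 6666 = 27130;  63081 + 27130 = 90211;  169292 + 90211 = 259503

259503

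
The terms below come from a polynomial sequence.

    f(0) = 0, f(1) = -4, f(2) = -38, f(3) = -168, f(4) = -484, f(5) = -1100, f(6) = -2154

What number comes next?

-3808

Δ: -4, -34, -130, -316, -616, -1054
Δ²: -30, -96, -186, -300, -438
Δ³: -66, -90, -114, -138
Δ⁴: -24, -24, -24
Fourth differences constant at -24.
-138 − 24 = -162;  -438 − 162 = -600;  -1054 − 600 = -1654;  -2154 − 1654 = -3808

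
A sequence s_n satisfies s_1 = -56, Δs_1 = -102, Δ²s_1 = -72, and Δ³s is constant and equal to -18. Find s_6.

-1466

Build the table forward from the leading diagonal:
Δ³: -18  -18  -18  -18  -18  -18
Δ²: -72  -90  -108  -126  -144  -162
Δ: -102  -174  -264  -372  -498  -642
s: -56  -158  -332  -596  -968  -1466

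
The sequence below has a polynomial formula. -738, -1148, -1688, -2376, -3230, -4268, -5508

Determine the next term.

-6968

Δ: -410  -540  -688  -854  -1038  -1240
Δ²: -130  -148  -166  -184  -202
Δ³: -18  -18  -18  -18
Constant third difference = -18, so extend:
-202 − 18 = -220;  -1240 − 220 = -1460;  -5508 − 1460 = -6968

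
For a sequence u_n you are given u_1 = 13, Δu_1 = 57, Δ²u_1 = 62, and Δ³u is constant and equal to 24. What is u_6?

Build the table forward from the leading diagonal:
D3: 24  24  24  24  24  24
D2: 62  86  110  134  158  182
D1: 57  119  205  315  449  607
u: 13  70  189  394  709  1158

1158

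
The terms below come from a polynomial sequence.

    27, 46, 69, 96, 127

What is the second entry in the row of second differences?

First differences: 19, 23, 27, 31
Second differences: 4, 4, 4

4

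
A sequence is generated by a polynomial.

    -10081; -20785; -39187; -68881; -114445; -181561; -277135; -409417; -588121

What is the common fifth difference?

-120

First differences: -10704, -18402, -29694, -45564, -67116, -95574, -132282, -178704
Second differences: -7698, -11292, -15870, -21552, -28458, -36708, -46422
Third differences: -3594, -4578, -5682, -6906, -8250, -9714
Fourth differences: -984, -1104, -1224, -1344, -1464
Fifth differences: -120, -120, -120, -120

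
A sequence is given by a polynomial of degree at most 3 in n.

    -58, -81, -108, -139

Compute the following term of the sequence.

-23  -27  -31
-4  -4
The second differences are constant (-4).
-31 − 4 = -35;  -139 − 35 = -174

-174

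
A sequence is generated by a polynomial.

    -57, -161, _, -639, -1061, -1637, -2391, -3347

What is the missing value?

Using the last 5 terms:
D1: -422  -576  -754  -956
D2: -154  -178  -202
D3: -24  -24
Constant third difference = -24.
Extend backward: -154 + 24 = -130;  -422 + 130 = -292;  -639 + 292 = -347

-347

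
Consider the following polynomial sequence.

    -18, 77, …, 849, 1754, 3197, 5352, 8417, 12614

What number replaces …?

332

Using the last 6 terms:
Δ: 905, 1443, 2155, 3065, 4197
Δ²: 538, 712, 910, 1132
Δ³: 174, 198, 222
Δ⁴: 24, 24
Constant fourth difference = 24.
Extend backward: 174 − 24 = 150;  538 − 150 = 388;  905 − 388 = 517;  849 − 517 = 332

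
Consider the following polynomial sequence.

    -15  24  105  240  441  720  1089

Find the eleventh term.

3705

39, 81, 135, 201, 279, 369
42, 54, 66, 78, 90
12, 12, 12, 12
Third differences constant at 12.
90 + 12 = 102;  369 + 102 = 471;  1089 + 471 = 1560
102 + 12 = 114;  471 + 114 = 585;  1560 + 585 = 2145
114 + 12 = 126;  585 + 126 = 711;  2145 + 711 = 2856
126 + 12 = 138;  711 + 138 = 849;  2856 + 849 = 3705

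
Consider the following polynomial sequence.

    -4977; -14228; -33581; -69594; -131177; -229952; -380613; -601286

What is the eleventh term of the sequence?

Δ: -9251 , -19353 , -36013 , -61583 , -98775 , -150661 , -220673
Δ²: -10102 , -16660 , -25570 , -37192 , -51886 , -70012
Δ³: -6558 , -8910 , -11622 , -14694 , -18126
Δ⁴: -2352 , -2712 , -3072 , -3432
Δ⁵: -360 , -360 , -360
The fifth differences are constant (-360).
-3432 − 360 = -3792;  -18126 − 3792 = -21918;  -70012 − 21918 = -91930;  -220673 − 91930 = -312603;  -601286 − 312603 = -913889
-3792 − 360 = -4152;  -21918 − 4152 = -26070;  -91930 − 26070 = -118000;  -312603 − 118000 = -430603;  -913889 − 430603 = -1344492
-4152 − 360 = -4512;  -26070 − 4512 = -30582;  -118000 − 30582 = -148582;  -430603 − 148582 = -579185;  -1344492 − 579185 = -1923677

-1923677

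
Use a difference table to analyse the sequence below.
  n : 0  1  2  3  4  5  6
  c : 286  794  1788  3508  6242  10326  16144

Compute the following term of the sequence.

24128

D1: 508  994  1720  2734  4084  5818
D2: 486  726  1014  1350  1734
D3: 240  288  336  384
D4: 48  48  48
Constant fourth difference = 48, so extend:
384 + 48 = 432;  1734 + 432 = 2166;  5818 + 2166 = 7984;  16144 + 7984 = 24128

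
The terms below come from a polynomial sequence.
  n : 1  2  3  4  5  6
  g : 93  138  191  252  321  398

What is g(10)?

45, 53, 61, 69, 77
8, 8, 8, 8
Constant second difference = 8, so extend:
77 + 8 = 85;  398 + 85 = 483
85 + 8 = 93;  483 + 93 = 576
93 + 8 = 101;  576 + 101 = 677
101 + 8 = 109;  677 + 109 = 786

786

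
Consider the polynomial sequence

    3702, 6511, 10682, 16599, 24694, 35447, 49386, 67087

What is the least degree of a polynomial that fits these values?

4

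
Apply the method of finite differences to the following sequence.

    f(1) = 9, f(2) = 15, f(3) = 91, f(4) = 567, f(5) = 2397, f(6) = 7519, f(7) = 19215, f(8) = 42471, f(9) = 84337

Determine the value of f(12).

430615

Δ: 6  76  476  1830  5122  11696  23256  41866
Δ²: 70  400  1354  3292  6574  11560  18610
Δ³: 330  954  1938  3282  4986  7050
Δ⁴: 624  984  1344  1704  2064
Δ⁵: 360  360  360  360
The fifth differences are constant (360).
2064 + 360 = 2424;  7050 + 2424 = 9474;  18610 + 9474 = 28084;  41866 + 28084 = 69950;  84337 + 69950 = 154287
2424 + 360 = 2784;  9474 + 2784 = 12258;  28084 + 12258 = 40342;  69950 + 40342 = 110292;  154287 + 110292 = 264579
2784 + 360 = 3144;  12258 + 3144 = 15402;  40342 + 15402 = 55744;  110292 + 55744 = 166036;  264579 + 166036 = 430615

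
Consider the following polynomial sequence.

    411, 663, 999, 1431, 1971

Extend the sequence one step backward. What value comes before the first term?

First differences: 252, 336, 432, 540
Second differences: 84, 96, 108
Third differences: 12, 12
The third differences are constant at 12.
Work back: 84 − 12 = 72;  252 − 72 = 180;  411 − 180 = 231

231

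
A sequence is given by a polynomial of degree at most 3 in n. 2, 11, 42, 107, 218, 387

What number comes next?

D1: 9, 31, 65, 111, 169
D2: 22, 34, 46, 58
D3: 12, 12, 12
Constant third difference = 12, so extend:
58 + 12 = 70;  169 + 70 = 239;  387 + 239 = 626

626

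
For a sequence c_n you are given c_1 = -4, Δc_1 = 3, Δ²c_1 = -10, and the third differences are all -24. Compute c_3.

Build the table forward from the leading diagonal:
Third differences: -24  -24  -24
Second differences: -10  -34  -58
First differences: 3  -7  -41
c: -4  -1  -8

-8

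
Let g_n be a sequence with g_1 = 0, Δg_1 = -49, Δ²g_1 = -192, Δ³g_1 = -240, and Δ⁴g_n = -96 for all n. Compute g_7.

Build the table forward from the leading diagonal:
Fourth differences: -96, -96, -96, -96, -96, -96, -96
Third differences: -240, -336, -432, -528, -624, -720, -816
Second differences: -192, -432, -768, -1200, -1728, -2352, -3072
First differences: -49, -241, -673, -1441, -2641, -4369, -6721
g: 0, -49, -290, -963, -2404, -5045, -9414

-9414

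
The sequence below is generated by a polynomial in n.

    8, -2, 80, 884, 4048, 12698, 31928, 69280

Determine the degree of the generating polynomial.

5

-10, 82, 804, 3164, 8650, 19230, 37352
92, 722, 2360, 5486, 10580, 18122
630, 1638, 3126, 5094, 7542
1008, 1488, 1968, 2448
480, 480, 480
The fifth differences are constant, so the polynomial has degree 5.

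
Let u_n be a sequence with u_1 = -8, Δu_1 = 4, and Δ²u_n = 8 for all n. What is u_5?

Build the table forward from the leading diagonal:
Δ²: 8, 8, 8, 8, 8
Δ: 4, 12, 20, 28, 36
u: -8, -4, 8, 28, 56

56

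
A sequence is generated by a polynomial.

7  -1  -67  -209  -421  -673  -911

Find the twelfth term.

1679

-8  -66  -142  -212  -252  -238
-58  -76  -70  -40  14
-18  6  30  54
24  24  24
Constant fourth difference = 24, so extend:
54 + 24 = 78;  14 + 78 = 92;  -238 + 92 = -146;  -911 − 146 = -1057
78 + 24 = 102;  92 + 102 = 194;  -146 + 194 = 48;  -1057 + 48 = -1009
102 + 24 = 126;  194 + 126 = 320;  48 + 320 = 368;  -1009 + 368 = -641
126 + 24 = 150;  320 + 150 = 470;  368 + 470 = 838;  -641 + 838 = 197
150 + 24 = 174;  470 + 174 = 644;  838 + 644 = 1482;  197 + 1482 = 1679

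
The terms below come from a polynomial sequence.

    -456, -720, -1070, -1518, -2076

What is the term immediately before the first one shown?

-266

-264, -350, -448, -558
-86, -98, -110
-12, -12
The third differences are constant at -12.
Work back: -86 + 12 = -74;  -264 + 74 = -190;  -456 + 190 = -266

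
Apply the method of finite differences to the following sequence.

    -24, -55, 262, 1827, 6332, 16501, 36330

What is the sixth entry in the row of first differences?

19829

Δ: -31, 317, 1565, 4505, 10169, 19829
Δ²: 348, 1248, 2940, 5664, 9660
Δ³: 900, 1692, 2724, 3996
Δ⁴: 792, 1032, 1272
Δ⁵: 240, 240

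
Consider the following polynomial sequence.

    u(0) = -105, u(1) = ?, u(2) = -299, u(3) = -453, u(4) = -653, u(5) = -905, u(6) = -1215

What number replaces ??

Using the last 5 terms:
First differences: -154  -200  -252  -310
Second differences: -46  -52  -58
Third differences: -6  -6
Constant third difference = -6.
Extend backward: -46 + 6 = -40;  -154 + 40 = -114;  -299 + 114 = -185

-185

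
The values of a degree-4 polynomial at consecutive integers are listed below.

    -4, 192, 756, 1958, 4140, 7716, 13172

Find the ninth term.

32028

Δ: 196, 564, 1202, 2182, 3576, 5456
Δ²: 368, 638, 980, 1394, 1880
Δ³: 270, 342, 414, 486
Δ⁴: 72, 72, 72
The fourth differences are constant (72).
486 + 72 = 558;  1880 + 558 = 2438;  5456 + 2438 = 7894;  13172 + 7894 = 21066
558 + 72 = 630;  2438 + 630 = 3068;  7894 + 3068 = 10962;  21066 + 10962 = 32028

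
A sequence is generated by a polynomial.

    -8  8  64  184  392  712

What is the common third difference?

24

Δ: 16, 56, 120, 208, 320
Δ²: 40, 64, 88, 112
Δ³: 24, 24, 24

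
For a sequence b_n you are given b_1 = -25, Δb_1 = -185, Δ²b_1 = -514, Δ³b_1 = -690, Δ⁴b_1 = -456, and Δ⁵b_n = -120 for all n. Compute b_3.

-909

Build the table forward from the leading diagonal:
Fifth differences: -120  -120  -120
Fourth differences: -456  -576  -696
Third differences: -690  -1146  -1722
Second differences: -514  -1204  -2350
First differences: -185  -699  -1903
b: -25  -210  -909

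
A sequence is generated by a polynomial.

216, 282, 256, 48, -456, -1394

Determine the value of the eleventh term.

-19104

66 , -26 , -208 , -504 , -938
-92 , -182 , -296 , -434
-90 , -114 , -138
-24 , -24
The fourth differences are constant (-24).
-138 − 24 = -162;  -434 − 162 = -596;  -938 − 596 = -1534;  -1394 − 1534 = -2928
-162 − 24 = -186;  -596 − 186 = -782;  -1534 − 782 = -2316;  -2928 − 2316 = -5244
-186 − 24 = -210;  -782 − 210 = -992;  -2316 − 992 = -3308;  -5244 − 3308 = -8552
-210 − 24 = -234;  -992 − 234 = -1226;  -3308 − 1226 = -4534;  -8552 − 4534 = -13086
-234 − 24 = -258;  -1226 − 258 = -1484;  -4534 − 1484 = -6018;  -13086 − 6018 = -19104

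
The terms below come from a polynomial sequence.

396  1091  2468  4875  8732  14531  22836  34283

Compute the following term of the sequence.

695, 1377, 2407, 3857, 5799, 8305, 11447
682, 1030, 1450, 1942, 2506, 3142
348, 420, 492, 564, 636
72, 72, 72, 72
Constant fourth difference = 72, so extend:
636 + 72 = 708;  3142 + 708 = 3850;  11447 + 3850 = 15297;  34283 + 15297 = 49580

49580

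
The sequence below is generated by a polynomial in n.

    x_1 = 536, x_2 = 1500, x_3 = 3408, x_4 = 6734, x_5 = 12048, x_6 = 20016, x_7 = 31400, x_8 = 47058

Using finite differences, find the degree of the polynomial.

Δ: 964, 1908, 3326, 5314, 7968, 11384, 15658
Δ²: 944, 1418, 1988, 2654, 3416, 4274
Δ³: 474, 570, 666, 762, 858
Δ⁴: 96, 96, 96, 96
The fourth differences are constant, so the polynomial has degree 4.

4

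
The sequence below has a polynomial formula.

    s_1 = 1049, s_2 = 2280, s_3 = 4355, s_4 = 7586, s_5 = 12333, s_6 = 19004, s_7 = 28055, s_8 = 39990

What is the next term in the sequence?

55361

D1: 1231, 2075, 3231, 4747, 6671, 9051, 11935
D2: 844, 1156, 1516, 1924, 2380, 2884
D3: 312, 360, 408, 456, 504
D4: 48, 48, 48, 48
The fourth differences are constant (48).
504 + 48 = 552;  2884 + 552 = 3436;  11935 + 3436 = 15371;  39990 + 15371 = 55361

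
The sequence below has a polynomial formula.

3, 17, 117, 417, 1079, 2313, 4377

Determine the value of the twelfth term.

39537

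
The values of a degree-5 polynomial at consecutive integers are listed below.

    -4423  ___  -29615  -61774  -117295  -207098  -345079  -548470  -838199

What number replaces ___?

-12514

Using the last 7 terms:
D1: -32159  -55521  -89803  -137981  -203391  -289729
D2: -23362  -34282  -48178  -65410  -86338
D3: -10920  -13896  -17232  -20928
D4: -2976  -3336  -3696
D5: -360  -360
Constant fifth difference = -360.
Extend backward: -2976 + 360 = -2616;  -10920 + 2616 = -8304;  -23362 + 8304 = -15058;  -32159 + 15058 = -17101;  -29615 + 17101 = -12514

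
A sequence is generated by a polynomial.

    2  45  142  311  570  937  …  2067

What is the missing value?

1430

Using the first 6 terms:
Δ: 43  97  169  259  367
Δ²: 54  72  90  108
Δ³: 18  18  18
Constant third difference = 18.
Extend forward: 108 + 18 = 126;  367 + 126 = 493;  937 + 493 = 1430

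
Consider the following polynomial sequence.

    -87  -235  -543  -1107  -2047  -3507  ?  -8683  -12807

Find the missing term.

-5655

Using the first 6 terms:
Δ: -148  -308  -564  -940  -1460
Δ²: -160  -256  -376  -520
Δ³: -96  -120  -144
Δ⁴: -24  -24
Constant fourth difference = -24.
Extend forward: -144 − 24 = -168;  -520 − 168 = -688;  -1460 − 688 = -2148;  -3507 − 2148 = -5655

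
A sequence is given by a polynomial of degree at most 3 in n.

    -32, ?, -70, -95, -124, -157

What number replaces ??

Using the last 4 terms:
-25  -29  -33
-4  -4
Constant second difference = -4.
Extend backward: -25 + 4 = -21;  -70 + 21 = -49

-49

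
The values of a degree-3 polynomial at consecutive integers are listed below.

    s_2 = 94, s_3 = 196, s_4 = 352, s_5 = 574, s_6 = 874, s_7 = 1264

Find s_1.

Δ: 102, 156, 222, 300, 390
Δ²: 54, 66, 78, 90
Δ³: 12, 12, 12
The third differences are constant at 12.
Work back: 54 − 12 = 42;  102 − 42 = 60;  94 − 60 = 34

34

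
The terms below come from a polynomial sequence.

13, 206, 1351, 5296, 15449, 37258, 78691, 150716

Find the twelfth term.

Δ: 193, 1145, 3945, 10153, 21809, 41433, 72025
Δ²: 952, 2800, 6208, 11656, 19624, 30592
Δ³: 1848, 3408, 5448, 7968, 10968
Δ⁴: 1560, 2040, 2520, 3000
Δ⁵: 480, 480, 480
The fifth differences are constant (480).
3000 + 480 = 3480;  10968 + 3480 = 14448;  30592 + 14448 = 45040;  72025 + 45040 = 117065;  150716 + 117065 = 267781
3480 + 480 = 3960;  14448 + 3960 = 18408;  45040 + 18408 = 63448;  117065 + 63448 = 180513;  267781 + 180513 = 448294
3960 + 480 = 4440;  18408 + 4440 = 22848;  63448 + 22848 = 86296;  180513 + 86296 = 266809;  448294 + 266809 = 715103
4440 + 480 = 4920;  22848 + 4920 = 27768;  86296 + 27768 = 114064;  266809 + 114064 = 380873;  715103 + 380873 = 1095976

1095976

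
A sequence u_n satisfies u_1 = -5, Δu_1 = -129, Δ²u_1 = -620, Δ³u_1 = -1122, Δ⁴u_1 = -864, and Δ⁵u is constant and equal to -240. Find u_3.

-883

Build the table forward from the leading diagonal:
Δ⁵: -240  -240  -240
Δ⁴: -864  -1104  -1344
Δ³: -1122  -1986  -3090
Δ²: -620  -1742  -3728
Δ: -129  -749  -2491
u: -5  -134  -883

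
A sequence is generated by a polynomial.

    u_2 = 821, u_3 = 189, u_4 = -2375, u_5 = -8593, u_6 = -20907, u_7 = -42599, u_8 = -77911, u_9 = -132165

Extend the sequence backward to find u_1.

643

First differences: -632, -2564, -6218, -12314, -21692, -35312, -54254
Second differences: -1932, -3654, -6096, -9378, -13620, -18942
Third differences: -1722, -2442, -3282, -4242, -5322
Fourth differences: -720, -840, -960, -1080
Fifth differences: -120, -120, -120
The fifth differences are constant at -120.
Work back: -720 + 120 = -600;  -1722 + 600 = -1122;  -1932 + 1122 = -810;  -632 + 810 = 178;  821 − 178 = 643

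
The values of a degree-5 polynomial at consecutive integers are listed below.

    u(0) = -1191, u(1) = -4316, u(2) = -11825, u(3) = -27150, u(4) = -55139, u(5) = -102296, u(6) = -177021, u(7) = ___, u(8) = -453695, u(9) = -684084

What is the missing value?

-289850

Using the first 7 terms:
First differences: -3125  -7509  -15325  -27989  -47157  -74725
Second differences: -4384  -7816  -12664  -19168  -27568
Third differences: -3432  -4848  -6504  -8400
Fourth differences: -1416  -1656  -1896
Fifth differences: -240  -240
Constant fifth difference = -240.
Extend forward: -1896 − 240 = -2136;  -8400 − 2136 = -10536;  -27568 − 10536 = -38104;  -74725 − 38104 = -112829;  -177021 − 112829 = -289850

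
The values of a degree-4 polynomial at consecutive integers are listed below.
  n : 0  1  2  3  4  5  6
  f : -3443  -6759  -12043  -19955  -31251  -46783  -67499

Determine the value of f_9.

First differences: -3316, -5284, -7912, -11296, -15532, -20716
Second differences: -1968, -2628, -3384, -4236, -5184
Third differences: -660, -756, -852, -948
Fourth differences: -96, -96, -96
Fourth differences constant at -96.
-948 − 96 = -1044;  -5184 − 1044 = -6228;  -20716 − 6228 = -26944;  -67499 − 26944 = -94443
-1044 − 96 = -1140;  -6228 − 1140 = -7368;  -26944 − 7368 = -34312;  -94443 − 34312 = -128755
-1140 − 96 = -1236;  -7368 − 1236 = -8604;  -34312 − 8604 = -42916;  -128755 − 42916 = -171671

-171671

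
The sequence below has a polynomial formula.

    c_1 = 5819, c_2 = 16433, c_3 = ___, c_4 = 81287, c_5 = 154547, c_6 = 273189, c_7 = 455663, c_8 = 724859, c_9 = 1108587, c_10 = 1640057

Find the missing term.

Using the last 7 terms:
First differences: 73260  118642  182474  269196  383728  531470
Second differences: 45382  63832  86722  114532  147742
Third differences: 18450  22890  27810  33210
Fourth differences: 4440  4920  5400
Fifth differences: 480  480
Constant fifth difference = 480.
Extend backward: 4440 − 480 = 3960;  18450 − 3960 = 14490;  45382 − 14490 = 30892;  73260 − 30892 = 42368;  81287 − 42368 = 38919

38919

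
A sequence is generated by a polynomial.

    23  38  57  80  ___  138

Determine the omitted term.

Using the first 4 terms:
Δ: 15  19  23
Δ²: 4  4
Constant second difference = 4.
Extend forward: 23 + 4 = 27;  80 + 27 = 107

107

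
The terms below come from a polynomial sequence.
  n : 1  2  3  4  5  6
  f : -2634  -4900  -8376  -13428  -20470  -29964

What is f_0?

-1260

Δ: -2266  -3476  -5052  -7042  -9494
Δ²: -1210  -1576  -1990  -2452
Δ³: -366  -414  -462
Δ⁴: -48  -48
The fourth differences are constant at -48.
Work back: -366 + 48 = -318;  -1210 + 318 = -892;  -2266 + 892 = -1374;  -2634 + 1374 = -1260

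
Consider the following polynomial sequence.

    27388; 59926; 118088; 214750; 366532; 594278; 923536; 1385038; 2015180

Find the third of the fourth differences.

Δ: 32538, 58162, 96662, 151782, 227746, 329258, 461502, 630142
Δ²: 25624, 38500, 55120, 75964, 101512, 132244, 168640
Δ³: 12876, 16620, 20844, 25548, 30732, 36396
Δ⁴: 3744, 4224, 4704, 5184, 5664
Δ⁵: 480, 480, 480, 480

4704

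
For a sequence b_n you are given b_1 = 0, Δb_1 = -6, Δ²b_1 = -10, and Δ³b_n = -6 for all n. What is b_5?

Build the table forward from the leading diagonal:
Third differences: -6, -6, -6, -6, -6
Second differences: -10, -16, -22, -28, -34
First differences: -6, -16, -32, -54, -82
b: 0, -6, -22, -54, -108

-108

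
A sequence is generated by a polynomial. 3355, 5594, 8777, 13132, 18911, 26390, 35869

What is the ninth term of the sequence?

62147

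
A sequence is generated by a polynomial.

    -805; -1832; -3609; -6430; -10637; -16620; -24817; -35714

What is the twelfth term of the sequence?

Δ: -1027 , -1777 , -2821 , -4207 , -5983 , -8197 , -10897
Δ²: -750 , -1044 , -1386 , -1776 , -2214 , -2700
Δ³: -294 , -342 , -390 , -438 , -486
Δ⁴: -48 , -48 , -48 , -48
Constant fourth difference = -48, so extend:
-486 − 48 = -534;  -2700 − 534 = -3234;  -10897 − 3234 = -14131;  -35714 − 14131 = -49845
-534 − 48 = -582;  -3234 − 582 = -3816;  -14131 − 3816 = -17947;  -49845 − 17947 = -67792
-582 − 48 = -630;  -3816 − 630 = -4446;  -17947 − 4446 = -22393;  -67792 − 22393 = -90185
-630 − 48 = -678;  -4446 − 678 = -5124;  -22393 − 5124 = -27517;  -90185 − 27517 = -117702

-117702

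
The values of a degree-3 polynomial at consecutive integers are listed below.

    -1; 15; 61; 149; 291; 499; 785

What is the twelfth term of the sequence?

3805

D1: 16, 46, 88, 142, 208, 286
D2: 30, 42, 54, 66, 78
D3: 12, 12, 12, 12
The third differences are constant (12).
78 + 12 = 90;  286 + 90 = 376;  785 + 376 = 1161
90 + 12 = 102;  376 + 102 = 478;  1161 + 478 = 1639
102 + 12 = 114;  478 + 114 = 592;  1639 + 592 = 2231
114 + 12 = 126;  592 + 126 = 718;  2231 + 718 = 2949
126 + 12 = 138;  718 + 138 = 856;  2949 + 856 = 3805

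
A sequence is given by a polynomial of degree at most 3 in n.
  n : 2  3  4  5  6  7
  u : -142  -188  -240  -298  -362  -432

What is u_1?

D1: -46, -52, -58, -64, -70
D2: -6, -6, -6, -6
The second differences are constant at -6.
Work back: -46 + 6 = -40;  -142 + 40 = -102

-102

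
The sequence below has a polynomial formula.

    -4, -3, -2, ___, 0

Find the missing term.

-1

Using the first 3 terms:
D1: 1, 1
Constant first difference = 1.
Extend forward: -2 + 1 = -1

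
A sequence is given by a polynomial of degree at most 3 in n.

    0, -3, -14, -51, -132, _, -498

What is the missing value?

-275

Using the first 5 terms:
First differences: -3  -11  -37  -81
Second differences: -8  -26  -44
Third differences: -18  -18
Constant third difference = -18.
Extend forward: -44 − 18 = -62;  -81 − 62 = -143;  -132 − 143 = -275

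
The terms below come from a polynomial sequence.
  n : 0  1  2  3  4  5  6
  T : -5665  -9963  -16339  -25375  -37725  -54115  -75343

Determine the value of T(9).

First differences: -4298, -6376, -9036, -12350, -16390, -21228
Second differences: -2078, -2660, -3314, -4040, -4838
Third differences: -582, -654, -726, -798
Fourth differences: -72, -72, -72
The fourth differences are constant (-72).
-798 − 72 = -870;  -4838 − 870 = -5708;  -21228 − 5708 = -26936;  -75343 − 26936 = -102279
-870 − 72 = -942;  -5708 − 942 = -6650;  -26936 − 6650 = -33586;  -102279 − 33586 = -135865
-942 − 72 = -1014;  -6650 − 1014 = -7664;  -33586 − 7664 = -41250;  -135865 − 41250 = -177115

-177115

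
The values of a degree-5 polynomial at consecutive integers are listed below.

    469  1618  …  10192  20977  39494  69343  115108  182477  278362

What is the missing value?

4403

Using the last 7 terms:
First differences: 10785, 18517, 29849, 45765, 67369, 95885
Second differences: 7732, 11332, 15916, 21604, 28516
Third differences: 3600, 4584, 5688, 6912
Fourth differences: 984, 1104, 1224
Fifth differences: 120, 120
Constant fifth difference = 120.
Extend backward: 984 − 120 = 864;  3600 − 864 = 2736;  7732 − 2736 = 4996;  10785 − 4996 = 5789;  10192 − 5789 = 4403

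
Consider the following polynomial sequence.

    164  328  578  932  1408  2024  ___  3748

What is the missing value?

Using the first 6 terms:
164, 250, 354, 476, 616
86, 104, 122, 140
18, 18, 18
Constant third difference = 18.
Extend forward: 140 + 18 = 158;  616 + 158 = 774;  2024 + 774 = 2798

2798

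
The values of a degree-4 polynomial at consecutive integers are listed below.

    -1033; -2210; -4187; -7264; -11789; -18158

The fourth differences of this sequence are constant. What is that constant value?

-48

Δ: -1177, -1977, -3077, -4525, -6369
Δ²: -800, -1100, -1448, -1844
Δ³: -300, -348, -396
Δ⁴: -48, -48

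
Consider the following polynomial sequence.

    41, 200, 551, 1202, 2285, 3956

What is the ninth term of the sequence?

First differences: 159 , 351 , 651 , 1083 , 1671
Second differences: 192 , 300 , 432 , 588
Third differences: 108 , 132 , 156
Fourth differences: 24 , 24
Constant fourth difference = 24, so extend:
156 + 24 = 180;  588 + 180 = 768;  1671 + 768 = 2439;  3956 + 2439 = 6395
180 + 24 = 204;  768 + 204 = 972;  2439 + 972 = 3411;  6395 + 3411 = 9806
204 + 24 = 228;  972 + 228 = 1200;  3411 + 1200 = 4611;  9806 + 4611 = 14417

14417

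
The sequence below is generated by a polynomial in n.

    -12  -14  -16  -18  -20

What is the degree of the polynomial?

Δ: -2, -2, -2, -2
The first differences are constant, so the polynomial has degree 1.

1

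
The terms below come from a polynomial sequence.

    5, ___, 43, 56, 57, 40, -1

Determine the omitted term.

24

Using the last 5 terms:
First differences: 13  1  -17  -41
Second differences: -12  -18  -24
Third differences: -6  -6
Constant third difference = -6.
Extend backward: -12 + 6 = -6;  13 + 6 = 19;  43 − 19 = 24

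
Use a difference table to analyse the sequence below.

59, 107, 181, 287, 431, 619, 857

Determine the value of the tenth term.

Δ: 48, 74, 106, 144, 188, 238
Δ²: 26, 32, 38, 44, 50
Δ³: 6, 6, 6, 6
Constant third difference = 6, so extend:
50 + 6 = 56;  238 + 56 = 294;  857 + 294 = 1151
56 + 6 = 62;  294 + 62 = 356;  1151 + 356 = 1507
62 + 6 = 68;  356 + 68 = 424;  1507 + 424 = 1931

1931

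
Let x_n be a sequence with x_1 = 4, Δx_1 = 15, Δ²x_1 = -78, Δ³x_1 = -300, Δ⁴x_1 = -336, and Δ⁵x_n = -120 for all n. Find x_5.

-1940

Build the table forward from the leading diagonal:
D5: -120, -120, -120, -120, -120
D4: -336, -456, -576, -696, -816
D3: -300, -636, -1092, -1668, -2364
D2: -78, -378, -1014, -2106, -3774
D1: 15, -63, -441, -1455, -3561
x: 4, 19, -44, -485, -1940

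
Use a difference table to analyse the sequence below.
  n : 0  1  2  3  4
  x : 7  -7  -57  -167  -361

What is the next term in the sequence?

-663

D1: -14  -50  -110  -194
D2: -36  -60  -84
D3: -24  -24
Third differences constant at -24.
-84 − 24 = -108;  -194 − 108 = -302;  -361 − 302 = -663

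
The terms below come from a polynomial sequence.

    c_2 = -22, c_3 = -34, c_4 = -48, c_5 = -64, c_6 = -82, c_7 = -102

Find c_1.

-12

First differences: -12  -14  -16  -18  -20
Second differences: -2  -2  -2  -2
The second differences are constant at -2.
Work back: -12 + 2 = -10;  -22 + 10 = -12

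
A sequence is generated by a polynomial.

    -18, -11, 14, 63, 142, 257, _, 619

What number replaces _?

414

Using the first 6 terms:
First differences: 7, 25, 49, 79, 115
Second differences: 18, 24, 30, 36
Third differences: 6, 6, 6
Constant third difference = 6.
Extend forward: 36 + 6 = 42;  115 + 42 = 157;  257 + 157 = 414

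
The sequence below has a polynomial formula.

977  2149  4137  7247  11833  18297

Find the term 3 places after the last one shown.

53697

D1: 1172 , 1988 , 3110 , 4586 , 6464
D2: 816 , 1122 , 1476 , 1878
D3: 306 , 354 , 402
D4: 48 , 48
The fourth differences are constant (48).
402 + 48 = 450;  1878 + 450 = 2328;  6464 + 2328 = 8792;  18297 + 8792 = 27089
450 + 48 = 498;  2328 + 498 = 2826;  8792 + 2826 = 11618;  27089 + 11618 = 38707
498 + 48 = 546;  2826 + 546 = 3372;  11618 + 3372 = 14990;  38707 + 14990 = 53697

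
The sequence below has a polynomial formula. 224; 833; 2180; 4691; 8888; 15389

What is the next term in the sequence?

Δ: 609, 1347, 2511, 4197, 6501
Δ²: 738, 1164, 1686, 2304
Δ³: 426, 522, 618
Δ⁴: 96, 96
Constant fourth difference = 96, so extend:
618 + 96 = 714;  2304 + 714 = 3018;  6501 + 3018 = 9519;  15389 + 9519 = 24908

24908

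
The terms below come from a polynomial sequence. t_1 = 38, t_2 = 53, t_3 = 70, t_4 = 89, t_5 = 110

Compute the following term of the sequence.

15 , 17 , 19 , 21
2 , 2 , 2
Second differences constant at 2.
21 + 2 = 23;  110 + 23 = 133

133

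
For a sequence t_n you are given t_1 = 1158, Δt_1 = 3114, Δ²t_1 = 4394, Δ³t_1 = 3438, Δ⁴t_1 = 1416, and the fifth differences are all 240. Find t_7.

177192

Build the table forward from the leading diagonal:
Δ⁵: 240, 240, 240, 240, 240, 240, 240
Δ⁴: 1416, 1656, 1896, 2136, 2376, 2616, 2856
Δ³: 3438, 4854, 6510, 8406, 10542, 12918, 15534
Δ²: 4394, 7832, 12686, 19196, 27602, 38144, 51062
Δ: 3114, 7508, 15340, 28026, 47222, 74824, 112968
t: 1158, 4272, 11780, 27120, 55146, 102368, 177192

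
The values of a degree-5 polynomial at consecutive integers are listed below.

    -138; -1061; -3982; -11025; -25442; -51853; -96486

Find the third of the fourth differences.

First differences: -923, -2921, -7043, -14417, -26411, -44633
Second differences: -1998, -4122, -7374, -11994, -18222
Third differences: -2124, -3252, -4620, -6228
Fourth differences: -1128, -1368, -1608
Fifth differences: -240, -240

-1608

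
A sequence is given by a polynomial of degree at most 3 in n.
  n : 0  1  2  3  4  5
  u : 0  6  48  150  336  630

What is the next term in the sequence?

1056

Δ: 6 , 42 , 102 , 186 , 294
Δ²: 36 , 60 , 84 , 108
Δ³: 24 , 24 , 24
Constant third difference = 24, so extend:
108 + 24 = 132;  294 + 132 = 426;  630 + 426 = 1056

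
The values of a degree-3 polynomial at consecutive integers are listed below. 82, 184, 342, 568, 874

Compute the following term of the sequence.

Δ: 102, 158, 226, 306
Δ²: 56, 68, 80
Δ³: 12, 12
The third differences are constant (12).
80 + 12 = 92;  306 + 92 = 398;  874 + 398 = 1272

1272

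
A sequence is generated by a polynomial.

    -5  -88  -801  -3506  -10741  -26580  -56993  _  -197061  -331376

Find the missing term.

Using the first 7 terms:
-83  -713  -2705  -7235  -15839  -30413
-630  -1992  -4530  -8604  -14574
-1362  -2538  -4074  -5970
-1176  -1536  -1896
-360  -360
Constant fifth difference = -360.
Extend forward: -1896 − 360 = -2256;  -5970 − 2256 = -8226;  -14574 − 8226 = -22800;  -30413 − 22800 = -53213;  -56993 − 53213 = -110206

-110206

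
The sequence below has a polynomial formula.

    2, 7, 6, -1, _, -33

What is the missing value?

Using the first 4 terms:
5  -1  -7
-6  -6
Constant second difference = -6.
Extend forward: -7 − 6 = -13;  -1 − 13 = -14

-14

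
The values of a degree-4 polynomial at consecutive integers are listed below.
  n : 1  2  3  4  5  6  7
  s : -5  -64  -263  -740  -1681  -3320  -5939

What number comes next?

-9868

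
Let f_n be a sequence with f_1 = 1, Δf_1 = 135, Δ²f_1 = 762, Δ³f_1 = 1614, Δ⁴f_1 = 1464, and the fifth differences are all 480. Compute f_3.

1033

Build the table forward from the leading diagonal:
Fifth differences: 480, 480, 480
Fourth differences: 1464, 1944, 2424
Third differences: 1614, 3078, 5022
Second differences: 762, 2376, 5454
First differences: 135, 897, 3273
f: 1, 136, 1033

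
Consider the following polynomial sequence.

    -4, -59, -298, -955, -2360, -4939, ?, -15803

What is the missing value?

-9214

Using the first 6 terms:
D1: -55  -239  -657  -1405  -2579
D2: -184  -418  -748  -1174
D3: -234  -330  -426
D4: -96  -96
Constant fourth difference = -96.
Extend forward: -426 − 96 = -522;  -1174 − 522 = -1696;  -2579 − 1696 = -4275;  -4939 − 4275 = -9214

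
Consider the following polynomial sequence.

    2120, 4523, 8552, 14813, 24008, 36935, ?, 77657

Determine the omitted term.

Using the first 6 terms:
First differences: 2403, 4029, 6261, 9195, 12927
Second differences: 1626, 2232, 2934, 3732
Third differences: 606, 702, 798
Fourth differences: 96, 96
Constant fourth difference = 96.
Extend forward: 798 + 96 = 894;  3732 + 894 = 4626;  12927 + 4626 = 17553;  36935 + 17553 = 54488

54488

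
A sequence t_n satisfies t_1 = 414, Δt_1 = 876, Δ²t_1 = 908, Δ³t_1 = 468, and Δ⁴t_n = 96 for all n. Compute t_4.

6234

Build the table forward from the leading diagonal:
Fourth differences: 96, 96, 96, 96
Third differences: 468, 564, 660, 756
Second differences: 908, 1376, 1940, 2600
First differences: 876, 1784, 3160, 5100
t: 414, 1290, 3074, 6234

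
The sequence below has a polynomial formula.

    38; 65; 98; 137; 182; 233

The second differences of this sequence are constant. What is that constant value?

D1: 27, 33, 39, 45, 51
D2: 6, 6, 6, 6

6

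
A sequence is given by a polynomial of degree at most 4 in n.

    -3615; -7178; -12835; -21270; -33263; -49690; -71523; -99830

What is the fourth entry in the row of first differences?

-11993

Δ: -3563, -5657, -8435, -11993, -16427, -21833, -28307
Δ²: -2094, -2778, -3558, -4434, -5406, -6474
Δ³: -684, -780, -876, -972, -1068
Δ⁴: -96, -96, -96, -96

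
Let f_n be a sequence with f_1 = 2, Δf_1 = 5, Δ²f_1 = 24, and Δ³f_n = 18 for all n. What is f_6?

Build the table forward from the leading diagonal:
D3: 18  18  18  18  18  18
D2: 24  42  60  78  96  114
D1: 5  29  71  131  209  305
f: 2  7  36  107  238  447

447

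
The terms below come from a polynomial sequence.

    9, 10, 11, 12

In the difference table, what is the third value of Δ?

First differences: 1, 1, 1

1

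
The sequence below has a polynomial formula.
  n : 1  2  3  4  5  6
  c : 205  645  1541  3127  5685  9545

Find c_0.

35

D1: 440, 896, 1586, 2558, 3860
D2: 456, 690, 972, 1302
D3: 234, 282, 330
D4: 48, 48
The fourth differences are constant at 48.
Work back: 234 − 48 = 186;  456 − 186 = 270;  440 − 270 = 170;  205 − 170 = 35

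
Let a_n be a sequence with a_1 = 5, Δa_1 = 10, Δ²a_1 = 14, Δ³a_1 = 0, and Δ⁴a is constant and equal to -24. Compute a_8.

-471

Build the table forward from the leading diagonal:
D4: -24, -24, -24, -24, -24, -24, -24, -24
D3: 0, -24, -48, -72, -96, -120, -144, -168
D2: 14, 14, -10, -58, -130, -226, -346, -490
D1: 10, 24, 38, 28, -30, -160, -386, -732
a: 5, 15, 39, 77, 105, 75, -85, -471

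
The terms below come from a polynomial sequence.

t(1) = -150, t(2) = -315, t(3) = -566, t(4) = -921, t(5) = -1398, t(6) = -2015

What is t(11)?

-7830

-165  -251  -355  -477  -617
-86  -104  -122  -140
-18  -18  -18
The third differences are constant (-18).
-140 − 18 = -158;  -617 − 158 = -775;  -2015 − 775 = -2790
-158 − 18 = -176;  -775 − 176 = -951;  -2790 − 951 = -3741
-176 − 18 = -194;  -951 − 194 = -1145;  -3741 − 1145 = -4886
-194 − 18 = -212;  -1145 − 212 = -1357;  -4886 − 1357 = -6243
-212 − 18 = -230;  -1357 − 230 = -1587;  -6243 − 1587 = -7830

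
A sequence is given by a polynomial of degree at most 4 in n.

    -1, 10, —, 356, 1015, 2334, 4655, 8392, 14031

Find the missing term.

87

Using the last 6 terms:
First differences: 659, 1319, 2321, 3737, 5639
Second differences: 660, 1002, 1416, 1902
Third differences: 342, 414, 486
Fourth differences: 72, 72
Constant fourth difference = 72.
Extend backward: 342 − 72 = 270;  660 − 270 = 390;  659 − 390 = 269;  356 − 269 = 87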